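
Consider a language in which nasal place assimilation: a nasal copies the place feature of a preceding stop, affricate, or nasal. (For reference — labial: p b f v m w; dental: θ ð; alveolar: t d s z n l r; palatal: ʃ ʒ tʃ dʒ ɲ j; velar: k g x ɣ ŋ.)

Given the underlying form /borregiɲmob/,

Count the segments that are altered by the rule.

1

/m/ after /ɲ/ (palatal) → [ɲ]
1 segment changes.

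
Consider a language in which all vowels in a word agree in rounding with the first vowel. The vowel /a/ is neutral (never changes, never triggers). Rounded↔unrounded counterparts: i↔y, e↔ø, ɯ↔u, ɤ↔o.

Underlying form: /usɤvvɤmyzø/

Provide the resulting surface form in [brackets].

/ɤ/ harmonizes with /u/ ([+round]) → [o]
/ɤ/ harmonizes with /u/ ([+round]) → [o]

[usovvomyzø]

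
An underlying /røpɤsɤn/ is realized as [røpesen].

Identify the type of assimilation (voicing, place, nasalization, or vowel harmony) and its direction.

vowel harmony, progressive

/ɤ/→[e] /ɤ/→[e].
Vowels agree with the first vowel, so the harmony is progressive.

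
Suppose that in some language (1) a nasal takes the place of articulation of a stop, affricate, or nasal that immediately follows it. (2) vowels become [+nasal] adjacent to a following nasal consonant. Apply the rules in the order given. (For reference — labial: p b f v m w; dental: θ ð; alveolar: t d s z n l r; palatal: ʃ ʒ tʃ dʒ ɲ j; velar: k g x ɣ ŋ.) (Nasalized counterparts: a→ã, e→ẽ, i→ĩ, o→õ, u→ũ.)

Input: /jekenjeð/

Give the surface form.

Rule 1: no segment meets the rule's conditions; no change.
After rule 1: jekenjeð
Rule 2: /e/ before nasal /n/ → [ẽ]

[jekẽnjeð]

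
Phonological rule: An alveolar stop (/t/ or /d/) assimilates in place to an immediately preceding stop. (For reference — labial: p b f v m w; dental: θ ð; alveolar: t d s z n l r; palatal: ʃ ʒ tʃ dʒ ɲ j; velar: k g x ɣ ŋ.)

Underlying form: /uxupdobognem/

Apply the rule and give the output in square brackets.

[uxupbobognem]

/d/ after /p/ (labial) → [b]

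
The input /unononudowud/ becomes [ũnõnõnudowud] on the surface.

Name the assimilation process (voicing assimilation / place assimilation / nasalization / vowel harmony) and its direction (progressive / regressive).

/u/→[ũ] /o/→[õ] /o/→[õ].
Each target copies a feature from the following segment, so the direction is regressive.

nasalization, regressive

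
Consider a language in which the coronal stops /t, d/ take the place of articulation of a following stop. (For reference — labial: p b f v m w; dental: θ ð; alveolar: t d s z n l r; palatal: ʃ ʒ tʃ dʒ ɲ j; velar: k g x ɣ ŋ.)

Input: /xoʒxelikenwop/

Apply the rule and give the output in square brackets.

[xoʒxelikenwop]

no segment meets the rule's conditions; no change.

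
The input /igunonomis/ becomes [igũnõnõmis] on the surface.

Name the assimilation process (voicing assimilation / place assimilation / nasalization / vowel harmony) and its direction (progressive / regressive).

/u/→[ũ] /o/→[õ] /o/→[õ].
Each target copies a feature from the following segment, so the direction is regressive.

nasalization, regressive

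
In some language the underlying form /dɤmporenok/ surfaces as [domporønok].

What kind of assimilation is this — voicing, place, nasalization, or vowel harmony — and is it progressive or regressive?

/ɤ/→[o] /e/→[ø].
Vowels agree with the last vowel, so the harmony is regressive.

vowel harmony, regressive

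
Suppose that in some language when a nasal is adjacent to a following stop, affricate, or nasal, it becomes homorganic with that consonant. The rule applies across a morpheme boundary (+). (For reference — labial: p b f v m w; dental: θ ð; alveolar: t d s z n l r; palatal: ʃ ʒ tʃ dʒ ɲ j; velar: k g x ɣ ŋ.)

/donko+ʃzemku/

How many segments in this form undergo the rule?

/n/ before /k/ (velar) → [ŋ]
/m/ before /k/ (velar) → [ŋ]
2 segments change.

2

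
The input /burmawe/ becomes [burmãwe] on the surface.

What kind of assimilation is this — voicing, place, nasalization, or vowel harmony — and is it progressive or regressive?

/a/→[ã].
Each target copies a feature from the preceding segment, so the direction is progressive.

nasalization, progressive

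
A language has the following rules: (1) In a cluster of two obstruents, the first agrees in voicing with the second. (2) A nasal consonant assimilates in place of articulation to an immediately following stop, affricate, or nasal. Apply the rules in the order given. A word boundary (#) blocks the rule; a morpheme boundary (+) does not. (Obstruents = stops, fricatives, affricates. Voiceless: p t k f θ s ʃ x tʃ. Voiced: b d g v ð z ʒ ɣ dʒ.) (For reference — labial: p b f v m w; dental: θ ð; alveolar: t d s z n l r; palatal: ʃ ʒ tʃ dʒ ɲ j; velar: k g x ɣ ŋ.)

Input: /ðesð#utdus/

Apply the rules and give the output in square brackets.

[ðezð#uddus]

Rule 1: /s/ before /ð/ (voiced) → [z]
Rule 1: /t/ before /d/ (voiced) → [d]
After rule 1: ðezð#uddus
Rule 2: no segment meets the rule's conditions; no change.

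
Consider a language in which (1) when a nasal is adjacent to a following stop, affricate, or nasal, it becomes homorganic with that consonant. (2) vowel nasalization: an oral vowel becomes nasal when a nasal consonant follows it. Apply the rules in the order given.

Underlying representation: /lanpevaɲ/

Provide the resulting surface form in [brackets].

[lãmpevãɲ]

Rule 1: /n/ before /p/ (labial) → [m]
After rule 1: lampevaɲ
Rule 2: /a/ before nasal /m/ → [ã]
Rule 2: /a/ before nasal /ɲ/ → [ã]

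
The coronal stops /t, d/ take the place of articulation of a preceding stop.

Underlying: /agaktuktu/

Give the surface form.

/t/ after /k/ (velar) → [k]
/t/ after /k/ (velar) → [k]

[agakkukku]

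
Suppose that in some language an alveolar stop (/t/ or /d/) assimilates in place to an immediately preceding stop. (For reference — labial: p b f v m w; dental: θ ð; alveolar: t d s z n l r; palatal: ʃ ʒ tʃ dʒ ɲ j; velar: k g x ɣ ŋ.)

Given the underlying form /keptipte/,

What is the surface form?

/t/ after /p/ (labial) → [p]
/t/ after /p/ (labial) → [p]

[keppippe]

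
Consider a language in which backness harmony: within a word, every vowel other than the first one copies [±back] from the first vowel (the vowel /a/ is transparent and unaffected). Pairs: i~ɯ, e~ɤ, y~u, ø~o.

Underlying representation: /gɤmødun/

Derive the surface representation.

[gɤmodun]

/ø/ harmonizes with /ɤ/ ([+back]) → [o]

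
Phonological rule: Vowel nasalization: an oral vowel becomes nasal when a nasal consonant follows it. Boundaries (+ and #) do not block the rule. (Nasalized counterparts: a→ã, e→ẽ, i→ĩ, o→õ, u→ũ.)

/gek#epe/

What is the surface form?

no segment meets the rule's conditions; no change.

[gek#epe]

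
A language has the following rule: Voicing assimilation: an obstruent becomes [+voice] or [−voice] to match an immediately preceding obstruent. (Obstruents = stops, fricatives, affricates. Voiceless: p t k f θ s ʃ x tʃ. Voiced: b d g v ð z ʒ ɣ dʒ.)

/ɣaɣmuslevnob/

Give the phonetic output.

no segment meets the rule's conditions; no change.

[ɣaɣmuslevnob]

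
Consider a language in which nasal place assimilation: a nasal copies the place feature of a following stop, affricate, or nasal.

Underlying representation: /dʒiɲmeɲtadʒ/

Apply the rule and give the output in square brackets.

[dʒimmentadʒ]

/ɲ/ before /m/ (labial) → [m]
/ɲ/ before /t/ (alveolar) → [n]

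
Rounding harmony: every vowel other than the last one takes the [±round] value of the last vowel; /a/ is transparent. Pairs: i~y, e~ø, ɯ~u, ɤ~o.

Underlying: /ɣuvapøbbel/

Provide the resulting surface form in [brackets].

[ɣɯvapebbel]

/u/ harmonizes with /e/ ([-round]) → [ɯ]
/ø/ harmonizes with /e/ ([-round]) → [e]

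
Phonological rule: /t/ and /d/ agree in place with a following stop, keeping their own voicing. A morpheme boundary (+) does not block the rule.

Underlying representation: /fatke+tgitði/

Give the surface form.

/t/ before /k/ (velar) → [k]
/t/ before /g/ (velar) → [k]

[fakke+kgitði]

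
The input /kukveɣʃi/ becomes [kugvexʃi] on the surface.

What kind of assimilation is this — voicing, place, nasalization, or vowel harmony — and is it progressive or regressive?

voicing assimilation, regressive

/k/→[g] /ɣ/→[x].
Each target copies a feature from the following segment, so the direction is regressive.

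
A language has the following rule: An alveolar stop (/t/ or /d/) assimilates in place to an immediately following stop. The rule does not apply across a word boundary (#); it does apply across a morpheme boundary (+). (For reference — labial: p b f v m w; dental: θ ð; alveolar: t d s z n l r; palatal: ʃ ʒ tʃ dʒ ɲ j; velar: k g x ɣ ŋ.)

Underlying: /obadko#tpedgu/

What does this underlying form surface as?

/d/ before /k/ (velar) → [g]
/t/ before /p/ (labial) → [p]
/d/ before /g/ (velar) → [g]

[obagko#ppeggu]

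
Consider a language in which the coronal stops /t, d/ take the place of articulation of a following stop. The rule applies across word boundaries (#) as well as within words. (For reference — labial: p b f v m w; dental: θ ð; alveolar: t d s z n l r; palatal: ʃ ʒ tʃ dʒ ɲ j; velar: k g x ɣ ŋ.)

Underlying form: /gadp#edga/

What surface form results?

/d/ before /p/ (labial) → [b]
/d/ before /g/ (velar) → [g]

[gabp#egga]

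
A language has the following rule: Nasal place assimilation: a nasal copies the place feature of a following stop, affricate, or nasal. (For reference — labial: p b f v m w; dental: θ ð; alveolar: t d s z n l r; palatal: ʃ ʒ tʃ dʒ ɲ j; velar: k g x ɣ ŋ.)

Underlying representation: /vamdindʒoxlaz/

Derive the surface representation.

/m/ before /d/ (alveolar) → [n]
/n/ before /dʒ/ (palatal) → [ɲ]

[vandiɲdʒoxlaz]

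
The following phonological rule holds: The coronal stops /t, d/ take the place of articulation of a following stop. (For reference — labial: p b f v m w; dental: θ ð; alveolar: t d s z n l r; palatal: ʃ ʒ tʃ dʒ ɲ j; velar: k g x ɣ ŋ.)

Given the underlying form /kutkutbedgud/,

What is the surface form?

/t/ before /k/ (velar) → [k]
/t/ before /b/ (labial) → [p]
/d/ before /g/ (velar) → [g]

[kukkupbeggud]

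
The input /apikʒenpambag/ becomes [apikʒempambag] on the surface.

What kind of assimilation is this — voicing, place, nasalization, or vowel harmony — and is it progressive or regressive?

/n/→[m].
Each target copies a feature from the following segment, so the direction is regressive.

place assimilation, regressive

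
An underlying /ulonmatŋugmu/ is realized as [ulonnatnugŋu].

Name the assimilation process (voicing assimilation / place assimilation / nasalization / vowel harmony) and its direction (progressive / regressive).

/m/→[n] /ŋ/→[n] /m/→[ŋ].
Each target copies a feature from the preceding segment, so the direction is progressive.

place assimilation, progressive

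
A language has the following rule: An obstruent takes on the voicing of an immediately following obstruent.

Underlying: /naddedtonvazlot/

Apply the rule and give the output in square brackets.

[naddettonvazlot]

/d/ before /t/ (voiceless) → [t]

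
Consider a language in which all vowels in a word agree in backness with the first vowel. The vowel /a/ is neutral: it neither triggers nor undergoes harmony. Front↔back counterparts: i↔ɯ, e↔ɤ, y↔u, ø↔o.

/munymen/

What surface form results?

[munumɤn]

/y/ harmonizes with /u/ ([+back]) → [u]
/e/ harmonizes with /u/ ([+back]) → [ɤ]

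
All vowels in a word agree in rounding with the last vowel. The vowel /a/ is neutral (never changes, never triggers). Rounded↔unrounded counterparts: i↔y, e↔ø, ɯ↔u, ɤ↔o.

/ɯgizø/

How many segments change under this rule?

/ɯ/ harmonizes with /ø/ ([+round]) → [u]
/i/ harmonizes with /ø/ ([+round]) → [y]
2 segments change.

2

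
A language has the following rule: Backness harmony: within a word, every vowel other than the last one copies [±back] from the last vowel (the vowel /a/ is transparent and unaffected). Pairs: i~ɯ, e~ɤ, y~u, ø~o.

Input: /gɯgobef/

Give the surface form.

/ɯ/ harmonizes with /e/ ([-back]) → [i]
/o/ harmonizes with /e/ ([-back]) → [ø]

[gigøbef]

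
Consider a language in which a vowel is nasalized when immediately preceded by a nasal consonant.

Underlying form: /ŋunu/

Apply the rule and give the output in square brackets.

[ŋũnũ]

/u/ after nasal /ŋ/ → [ũ]
/u/ after nasal /n/ → [ũ]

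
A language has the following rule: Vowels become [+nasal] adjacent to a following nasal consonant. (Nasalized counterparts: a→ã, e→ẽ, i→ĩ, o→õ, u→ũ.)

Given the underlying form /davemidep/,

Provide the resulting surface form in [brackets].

[davẽmidep]

/e/ before nasal /m/ → [ẽ]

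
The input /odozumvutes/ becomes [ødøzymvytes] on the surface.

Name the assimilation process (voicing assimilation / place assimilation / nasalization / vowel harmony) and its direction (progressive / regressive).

/o/→[ø] /o/→[ø] /u/→[y] /u/→[y].
Vowels agree with the last vowel, so the harmony is regressive.

vowel harmony, regressive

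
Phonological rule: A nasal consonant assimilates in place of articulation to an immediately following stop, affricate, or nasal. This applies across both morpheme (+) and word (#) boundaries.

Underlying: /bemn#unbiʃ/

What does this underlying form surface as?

[benn#umbiʃ]

/m/ before /n/ (alveolar) → [n]
/n/ before /b/ (labial) → [m]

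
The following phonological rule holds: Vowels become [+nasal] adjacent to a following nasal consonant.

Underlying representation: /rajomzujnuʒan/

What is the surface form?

[rajõmzujnuʒãn]

/o/ before nasal /m/ → [õ]
/a/ before nasal /n/ → [ã]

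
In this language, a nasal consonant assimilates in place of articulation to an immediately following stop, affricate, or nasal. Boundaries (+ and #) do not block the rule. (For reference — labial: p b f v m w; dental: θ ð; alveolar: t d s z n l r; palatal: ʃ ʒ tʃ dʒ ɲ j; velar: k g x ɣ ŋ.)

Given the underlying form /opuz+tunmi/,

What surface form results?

/n/ before /m/ (labial) → [m]

[opuz+tummi]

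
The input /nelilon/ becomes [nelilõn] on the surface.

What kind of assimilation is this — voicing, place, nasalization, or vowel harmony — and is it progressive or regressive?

/o/→[õ].
Each target copies a feature from the following segment, so the direction is regressive.

nasalization, regressive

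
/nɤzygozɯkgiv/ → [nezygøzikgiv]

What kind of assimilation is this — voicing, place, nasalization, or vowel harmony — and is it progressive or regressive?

vowel harmony, regressive

/ɤ/→[e] /o/→[ø] /ɯ/→[i].
Vowels agree with the last vowel, so the harmony is regressive.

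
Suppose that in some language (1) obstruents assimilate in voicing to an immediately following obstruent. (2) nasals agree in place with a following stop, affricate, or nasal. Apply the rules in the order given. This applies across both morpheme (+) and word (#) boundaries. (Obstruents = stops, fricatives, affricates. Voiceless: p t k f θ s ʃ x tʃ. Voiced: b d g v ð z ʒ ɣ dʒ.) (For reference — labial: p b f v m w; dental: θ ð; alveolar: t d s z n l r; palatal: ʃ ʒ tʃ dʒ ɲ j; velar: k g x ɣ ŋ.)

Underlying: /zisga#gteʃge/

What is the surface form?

[zizga#kteʒge]

Rule 1: /s/ before /g/ (voiced) → [z]
Rule 1: /g/ before /t/ (voiceless) → [k]
Rule 1: /ʃ/ before /g/ (voiced) → [ʒ]
After rule 1: zizga#kteʒge
Rule 2: no segment meets the rule's conditions; no change.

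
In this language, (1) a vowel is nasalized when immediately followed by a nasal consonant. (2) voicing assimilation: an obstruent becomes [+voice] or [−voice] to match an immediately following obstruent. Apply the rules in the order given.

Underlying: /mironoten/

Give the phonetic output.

Rule 1: /o/ before nasal /n/ → [õ]
Rule 1: /e/ before nasal /n/ → [ẽ]
After rule 1: mirõnotẽn
Rule 2: no segment meets the rule's conditions; no change.

[mirõnotẽn]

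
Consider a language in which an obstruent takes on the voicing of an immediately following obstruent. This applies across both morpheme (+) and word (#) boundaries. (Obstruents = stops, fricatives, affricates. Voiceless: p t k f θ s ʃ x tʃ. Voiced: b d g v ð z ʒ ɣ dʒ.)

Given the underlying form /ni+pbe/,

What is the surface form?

[ni+bbe]

/p/ before /b/ (voiced) → [b]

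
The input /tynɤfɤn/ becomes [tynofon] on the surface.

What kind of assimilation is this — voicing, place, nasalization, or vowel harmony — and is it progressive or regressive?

/ɤ/→[o] /ɤ/→[o].
Vowels agree with the first vowel, so the harmony is progressive.

vowel harmony, progressive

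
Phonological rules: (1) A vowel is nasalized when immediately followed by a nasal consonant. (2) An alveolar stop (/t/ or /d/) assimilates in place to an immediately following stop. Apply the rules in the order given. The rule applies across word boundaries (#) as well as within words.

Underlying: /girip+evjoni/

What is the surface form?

Rule 1: /o/ before nasal /n/ → [õ]
After rule 1: girip+evjõni
Rule 2: no segment meets the rule's conditions; no change.

[girip+evjõni]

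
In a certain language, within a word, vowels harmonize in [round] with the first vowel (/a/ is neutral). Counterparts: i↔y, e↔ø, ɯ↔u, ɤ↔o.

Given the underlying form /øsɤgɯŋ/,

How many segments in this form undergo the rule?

/ɤ/ harmonizes with /ø/ ([+round]) → [o]
/ɯ/ harmonizes with /ø/ ([+round]) → [u]
2 segments change.

2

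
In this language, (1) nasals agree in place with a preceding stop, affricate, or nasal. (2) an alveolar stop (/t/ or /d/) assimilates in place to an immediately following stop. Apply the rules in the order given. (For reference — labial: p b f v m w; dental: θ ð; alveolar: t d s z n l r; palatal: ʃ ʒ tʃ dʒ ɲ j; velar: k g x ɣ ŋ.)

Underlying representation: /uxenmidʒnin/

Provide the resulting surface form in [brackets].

Rule 1: /m/ after /n/ (alveolar) → [n]
Rule 1: /n/ after /dʒ/ (palatal) → [ɲ]
After rule 1: uxennidʒɲin
Rule 2: no segment meets the rule's conditions; no change.

[uxennidʒɲin]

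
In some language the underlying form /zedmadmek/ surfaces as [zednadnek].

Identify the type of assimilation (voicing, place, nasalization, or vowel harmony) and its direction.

/m/→[n] /m/→[n].
Each target copies a feature from the preceding segment, so the direction is progressive.

place assimilation, progressive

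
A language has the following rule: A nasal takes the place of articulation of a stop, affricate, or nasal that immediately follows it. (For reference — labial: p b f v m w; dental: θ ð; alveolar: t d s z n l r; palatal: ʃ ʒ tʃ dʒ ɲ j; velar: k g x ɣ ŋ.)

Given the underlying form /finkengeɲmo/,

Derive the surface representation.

[fiŋkeŋgemmo]

/n/ before /k/ (velar) → [ŋ]
/n/ before /g/ (velar) → [ŋ]
/ɲ/ before /m/ (labial) → [m]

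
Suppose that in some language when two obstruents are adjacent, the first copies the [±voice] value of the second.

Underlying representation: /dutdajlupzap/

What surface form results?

/t/ before /d/ (voiced) → [d]
/p/ before /z/ (voiced) → [b]

[duddajlubzap]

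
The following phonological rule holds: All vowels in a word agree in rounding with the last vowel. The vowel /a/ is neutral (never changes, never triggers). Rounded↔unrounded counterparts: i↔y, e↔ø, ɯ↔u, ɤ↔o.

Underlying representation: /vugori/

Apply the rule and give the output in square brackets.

/u/ harmonizes with /i/ ([-round]) → [ɯ]
/o/ harmonizes with /i/ ([-round]) → [ɤ]

[vɯgɤri]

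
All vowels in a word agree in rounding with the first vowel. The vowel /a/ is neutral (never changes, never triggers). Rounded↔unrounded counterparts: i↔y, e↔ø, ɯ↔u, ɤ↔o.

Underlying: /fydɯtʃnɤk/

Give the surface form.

/ɯ/ harmonizes with /y/ ([+round]) → [u]
/ɤ/ harmonizes with /y/ ([+round]) → [o]

[fydutʃnok]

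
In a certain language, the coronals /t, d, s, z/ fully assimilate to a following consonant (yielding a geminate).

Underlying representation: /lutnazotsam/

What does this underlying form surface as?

/t/ before /n/ → [n] (total assimilation)
/t/ before /s/ → [s] (total assimilation)

[lunnazossam]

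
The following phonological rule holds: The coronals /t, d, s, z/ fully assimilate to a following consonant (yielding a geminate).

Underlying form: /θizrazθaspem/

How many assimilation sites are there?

3

/z/ before /r/ → [r] (total assimilation)
/z/ before /θ/ → [θ] (total assimilation)
/s/ before /p/ → [p] (total assimilation)
3 segments change.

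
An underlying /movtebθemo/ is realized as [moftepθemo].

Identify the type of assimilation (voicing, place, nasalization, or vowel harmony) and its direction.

/v/→[f] /b/→[p].
Each target copies a feature from the following segment, so the direction is regressive.

voicing assimilation, regressive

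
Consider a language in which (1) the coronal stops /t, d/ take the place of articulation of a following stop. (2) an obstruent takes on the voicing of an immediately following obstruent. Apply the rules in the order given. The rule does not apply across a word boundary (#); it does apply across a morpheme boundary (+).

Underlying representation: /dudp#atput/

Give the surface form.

[dupp#apput]

Rule 1: /d/ before /p/ (labial) → [b]
Rule 1: /t/ before /p/ (labial) → [p]
After rule 1: dubp#apput
Rule 2: /b/ before /p/ (voiceless) → [p]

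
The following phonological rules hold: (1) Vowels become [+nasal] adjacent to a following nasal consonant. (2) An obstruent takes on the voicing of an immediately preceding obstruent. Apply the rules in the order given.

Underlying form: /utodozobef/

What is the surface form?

Rule 1: no segment meets the rule's conditions; no change.
After rule 1: utodozobef
Rule 2: no segment meets the rule's conditions; no change.

[utodozobef]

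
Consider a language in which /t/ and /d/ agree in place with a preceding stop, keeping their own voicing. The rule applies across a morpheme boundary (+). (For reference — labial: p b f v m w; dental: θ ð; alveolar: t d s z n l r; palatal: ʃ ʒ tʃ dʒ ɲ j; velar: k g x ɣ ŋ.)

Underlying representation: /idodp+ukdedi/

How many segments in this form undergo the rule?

/d/ after /k/ (velar) → [g]
1 segment changes.

1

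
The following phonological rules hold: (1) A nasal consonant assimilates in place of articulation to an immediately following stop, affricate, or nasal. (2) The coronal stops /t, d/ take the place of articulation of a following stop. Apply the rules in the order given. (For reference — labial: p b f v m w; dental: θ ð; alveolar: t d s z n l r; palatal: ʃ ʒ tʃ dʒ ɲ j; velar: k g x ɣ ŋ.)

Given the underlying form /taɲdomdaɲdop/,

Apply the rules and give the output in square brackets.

Rule 1: /ɲ/ before /d/ (alveolar) → [n]
Rule 1: /m/ before /d/ (alveolar) → [n]
Rule 1: /ɲ/ before /d/ (alveolar) → [n]
After rule 1: tandondandop
Rule 2: no segment meets the rule's conditions; no change.

[tandondandop]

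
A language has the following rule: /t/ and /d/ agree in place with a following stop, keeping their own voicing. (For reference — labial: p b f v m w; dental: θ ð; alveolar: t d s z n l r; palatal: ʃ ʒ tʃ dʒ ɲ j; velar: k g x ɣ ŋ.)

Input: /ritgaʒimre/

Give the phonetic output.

/t/ before /g/ (velar) → [k]

[rikgaʒimre]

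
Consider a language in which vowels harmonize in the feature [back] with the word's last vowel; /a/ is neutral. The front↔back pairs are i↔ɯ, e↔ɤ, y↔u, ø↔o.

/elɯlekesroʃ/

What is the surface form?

[ɤlɯlɤkɤsroʃ]

/e/ harmonizes with /o/ ([+back]) → [ɤ]
/e/ harmonizes with /o/ ([+back]) → [ɤ]
/e/ harmonizes with /o/ ([+back]) → [ɤ]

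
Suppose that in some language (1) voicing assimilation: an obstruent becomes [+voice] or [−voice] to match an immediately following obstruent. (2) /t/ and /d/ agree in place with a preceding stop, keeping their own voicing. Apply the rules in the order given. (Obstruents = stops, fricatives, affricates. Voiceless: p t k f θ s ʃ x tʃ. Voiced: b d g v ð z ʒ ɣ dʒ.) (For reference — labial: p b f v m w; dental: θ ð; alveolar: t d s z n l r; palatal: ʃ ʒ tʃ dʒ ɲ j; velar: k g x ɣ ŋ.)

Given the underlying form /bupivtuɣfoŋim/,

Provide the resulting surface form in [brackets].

Rule 1: /v/ before /t/ (voiceless) → [f]
Rule 1: /ɣ/ before /f/ (voiceless) → [x]
After rule 1: bupiftuxfoŋim
Rule 2: no segment meets the rule's conditions; no change.

[bupiftuxfoŋim]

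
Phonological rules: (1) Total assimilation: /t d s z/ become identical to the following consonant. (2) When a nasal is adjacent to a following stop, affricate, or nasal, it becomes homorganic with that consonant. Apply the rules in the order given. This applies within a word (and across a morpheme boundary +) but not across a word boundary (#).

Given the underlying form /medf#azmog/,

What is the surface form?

Rule 1: /d/ before /f/ → [f] (total assimilation)
Rule 1: /z/ before /m/ → [m] (total assimilation)
After rule 1: meff#ammog
Rule 2: no segment meets the rule's conditions; no change.

[meff#ammog]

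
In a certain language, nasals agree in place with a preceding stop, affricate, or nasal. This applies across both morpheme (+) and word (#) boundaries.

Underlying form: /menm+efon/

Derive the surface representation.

/m/ after /n/ (alveolar) → [n]

[menn+efon]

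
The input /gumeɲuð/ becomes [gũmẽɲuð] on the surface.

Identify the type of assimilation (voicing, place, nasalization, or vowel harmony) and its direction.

nasalization, regressive

/u/→[ũ] /e/→[ẽ].
Each target copies a feature from the following segment, so the direction is regressive.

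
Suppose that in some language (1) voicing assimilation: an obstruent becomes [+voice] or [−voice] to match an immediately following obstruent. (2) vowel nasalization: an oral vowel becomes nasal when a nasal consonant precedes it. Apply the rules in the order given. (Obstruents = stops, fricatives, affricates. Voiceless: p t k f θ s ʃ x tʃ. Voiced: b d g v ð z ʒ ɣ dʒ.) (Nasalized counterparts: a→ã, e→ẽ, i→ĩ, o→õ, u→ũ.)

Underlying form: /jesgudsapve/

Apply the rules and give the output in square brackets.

[jezgutsabve]

Rule 1: /s/ before /g/ (voiced) → [z]
Rule 1: /d/ before /s/ (voiceless) → [t]
Rule 1: /p/ before /v/ (voiced) → [b]
After rule 1: jezgutsabve
Rule 2: no segment meets the rule's conditions; no change.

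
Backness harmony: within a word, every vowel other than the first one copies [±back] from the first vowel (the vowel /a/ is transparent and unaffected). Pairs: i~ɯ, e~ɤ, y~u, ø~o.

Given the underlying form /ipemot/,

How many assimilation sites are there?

1

/o/ harmonizes with /i/ ([-back]) → [ø]
1 segment changes.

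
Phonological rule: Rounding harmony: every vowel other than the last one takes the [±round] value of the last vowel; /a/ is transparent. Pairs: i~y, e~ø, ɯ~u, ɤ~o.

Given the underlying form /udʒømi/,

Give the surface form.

[ɯdʒemi]

/u/ harmonizes with /i/ ([-round]) → [ɯ]
/ø/ harmonizes with /i/ ([-round]) → [e]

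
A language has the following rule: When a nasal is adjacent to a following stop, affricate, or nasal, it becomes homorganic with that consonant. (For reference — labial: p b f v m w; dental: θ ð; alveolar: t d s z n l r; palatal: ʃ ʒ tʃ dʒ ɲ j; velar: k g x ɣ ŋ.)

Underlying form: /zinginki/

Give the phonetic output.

/n/ before /g/ (velar) → [ŋ]
/n/ before /k/ (velar) → [ŋ]

[ziŋgiŋki]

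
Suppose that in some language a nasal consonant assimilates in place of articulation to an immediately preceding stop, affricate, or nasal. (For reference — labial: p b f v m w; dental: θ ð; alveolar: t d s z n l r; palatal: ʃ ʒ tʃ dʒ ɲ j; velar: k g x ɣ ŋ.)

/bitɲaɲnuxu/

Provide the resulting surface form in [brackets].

/ɲ/ after /t/ (alveolar) → [n]
/n/ after /ɲ/ (palatal) → [ɲ]

[bitnaɲɲuxu]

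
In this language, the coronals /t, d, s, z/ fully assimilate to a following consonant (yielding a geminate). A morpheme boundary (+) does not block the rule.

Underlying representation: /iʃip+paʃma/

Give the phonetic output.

no segment meets the rule's conditions; no change.

[iʃip+paʃma]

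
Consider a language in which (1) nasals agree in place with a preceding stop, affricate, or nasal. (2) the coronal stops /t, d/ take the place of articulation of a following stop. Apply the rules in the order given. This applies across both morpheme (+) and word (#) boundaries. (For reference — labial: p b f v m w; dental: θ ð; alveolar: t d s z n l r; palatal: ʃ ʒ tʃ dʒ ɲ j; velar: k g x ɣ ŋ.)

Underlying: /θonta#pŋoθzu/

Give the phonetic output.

[θonta#pmoθzu]

Rule 1: /ŋ/ after /p/ (labial) → [m]
After rule 1: θonta#pmoθzu
Rule 2: no segment meets the rule's conditions; no change.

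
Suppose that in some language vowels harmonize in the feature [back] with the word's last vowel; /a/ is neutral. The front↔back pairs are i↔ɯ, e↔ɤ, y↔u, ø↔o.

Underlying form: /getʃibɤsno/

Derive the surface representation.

[gɤtʃɯbɤsno]

/e/ harmonizes with /o/ ([+back]) → [ɤ]
/i/ harmonizes with /o/ ([+back]) → [ɯ]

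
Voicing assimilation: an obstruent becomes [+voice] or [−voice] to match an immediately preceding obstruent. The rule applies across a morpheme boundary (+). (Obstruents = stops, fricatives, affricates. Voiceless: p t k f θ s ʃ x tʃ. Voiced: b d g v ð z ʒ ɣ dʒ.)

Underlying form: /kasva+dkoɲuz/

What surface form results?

[kasfa+dgoɲuz]

/v/ after /s/ (voiceless) → [f]
/k/ after /d/ (voiced) → [g]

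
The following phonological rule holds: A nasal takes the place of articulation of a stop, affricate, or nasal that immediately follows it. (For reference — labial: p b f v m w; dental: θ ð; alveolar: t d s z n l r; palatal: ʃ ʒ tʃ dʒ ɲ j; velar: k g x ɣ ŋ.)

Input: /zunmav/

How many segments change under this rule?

/n/ before /m/ (labial) → [m]
1 segment changes.

1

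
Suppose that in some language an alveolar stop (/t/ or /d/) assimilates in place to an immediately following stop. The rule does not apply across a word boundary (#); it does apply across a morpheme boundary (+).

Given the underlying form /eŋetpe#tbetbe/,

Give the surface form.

[eŋeppe#pbepbe]

/t/ before /p/ (labial) → [p]
/t/ before /b/ (labial) → [p]
/t/ before /b/ (labial) → [p]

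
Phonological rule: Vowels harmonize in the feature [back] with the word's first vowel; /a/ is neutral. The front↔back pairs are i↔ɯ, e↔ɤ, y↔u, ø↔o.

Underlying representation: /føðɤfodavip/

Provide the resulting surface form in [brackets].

[føðefødavip]

/ɤ/ harmonizes with /ø/ ([-back]) → [e]
/o/ harmonizes with /ø/ ([-back]) → [ø]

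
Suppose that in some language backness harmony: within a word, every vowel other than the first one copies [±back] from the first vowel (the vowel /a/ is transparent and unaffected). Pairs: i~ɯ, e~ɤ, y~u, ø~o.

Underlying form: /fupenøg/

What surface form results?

/e/ harmonizes with /u/ ([+back]) → [ɤ]
/ø/ harmonizes with /u/ ([+back]) → [o]

[fupɤnog]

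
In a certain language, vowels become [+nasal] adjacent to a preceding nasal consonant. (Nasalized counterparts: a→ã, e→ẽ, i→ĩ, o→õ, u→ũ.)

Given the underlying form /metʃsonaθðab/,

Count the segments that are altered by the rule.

/e/ after nasal /m/ → [ẽ]
/a/ after nasal /n/ → [ã]
2 segments change.

2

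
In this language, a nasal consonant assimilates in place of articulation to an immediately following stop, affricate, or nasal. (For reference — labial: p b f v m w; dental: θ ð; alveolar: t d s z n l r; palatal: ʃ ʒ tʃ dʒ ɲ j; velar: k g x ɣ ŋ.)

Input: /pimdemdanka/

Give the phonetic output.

/m/ before /d/ (alveolar) → [n]
/m/ before /d/ (alveolar) → [n]
/n/ before /k/ (velar) → [ŋ]

[pindendaŋka]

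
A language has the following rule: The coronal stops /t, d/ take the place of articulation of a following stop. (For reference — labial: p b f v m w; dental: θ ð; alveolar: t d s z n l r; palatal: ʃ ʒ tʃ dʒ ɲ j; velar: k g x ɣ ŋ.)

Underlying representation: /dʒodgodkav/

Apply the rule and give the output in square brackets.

[dʒoggogkav]

/d/ before /g/ (velar) → [g]
/d/ before /k/ (velar) → [g]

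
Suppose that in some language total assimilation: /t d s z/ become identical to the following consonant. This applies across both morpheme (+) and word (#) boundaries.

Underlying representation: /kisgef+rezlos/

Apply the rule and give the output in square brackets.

[kiggef+rellos]

/s/ before /g/ → [g] (total assimilation)
/z/ before /l/ → [l] (total assimilation)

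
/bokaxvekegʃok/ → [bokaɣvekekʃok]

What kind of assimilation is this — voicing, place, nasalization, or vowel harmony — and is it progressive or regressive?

/x/→[ɣ] /g/→[k].
Each target copies a feature from the following segment, so the direction is regressive.

voicing assimilation, regressive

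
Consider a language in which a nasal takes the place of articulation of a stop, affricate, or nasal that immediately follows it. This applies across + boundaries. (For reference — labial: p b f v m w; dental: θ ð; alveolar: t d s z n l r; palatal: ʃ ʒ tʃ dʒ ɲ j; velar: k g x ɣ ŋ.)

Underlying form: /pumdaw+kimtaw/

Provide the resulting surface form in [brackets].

[pundaw+kintaw]

/m/ before /d/ (alveolar) → [n]
/m/ before /t/ (alveolar) → [n]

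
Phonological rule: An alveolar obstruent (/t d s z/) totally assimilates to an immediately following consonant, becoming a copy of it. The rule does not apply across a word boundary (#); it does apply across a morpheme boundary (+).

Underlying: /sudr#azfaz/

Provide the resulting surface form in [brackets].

/d/ before /r/ → [r] (total assimilation)
/z/ before /f/ → [f] (total assimilation)

[surr#affaz]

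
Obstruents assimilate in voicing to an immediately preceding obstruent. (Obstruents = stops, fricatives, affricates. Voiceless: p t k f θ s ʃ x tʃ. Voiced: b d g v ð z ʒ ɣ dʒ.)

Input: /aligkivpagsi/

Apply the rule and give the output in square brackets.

/k/ after /g/ (voiced) → [g]
/p/ after /v/ (voiced) → [b]
/s/ after /g/ (voiced) → [z]

[aliggivbagzi]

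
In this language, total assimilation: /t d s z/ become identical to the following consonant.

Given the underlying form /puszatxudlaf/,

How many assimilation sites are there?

3

/s/ before /z/ → [z] (total assimilation)
/t/ before /x/ → [x] (total assimilation)
/d/ before /l/ → [l] (total assimilation)
3 segments change.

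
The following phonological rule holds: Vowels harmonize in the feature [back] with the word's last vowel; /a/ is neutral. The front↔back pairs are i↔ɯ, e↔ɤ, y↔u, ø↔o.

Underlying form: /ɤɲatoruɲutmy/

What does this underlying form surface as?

[eɲatøryɲytmy]

/ɤ/ harmonizes with /y/ ([-back]) → [e]
/o/ harmonizes with /y/ ([-back]) → [ø]
/u/ harmonizes with /y/ ([-back]) → [y]
/u/ harmonizes with /y/ ([-back]) → [y]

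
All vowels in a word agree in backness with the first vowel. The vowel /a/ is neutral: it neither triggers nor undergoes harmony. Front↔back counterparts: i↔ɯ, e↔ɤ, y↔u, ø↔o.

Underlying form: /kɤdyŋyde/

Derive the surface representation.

[kɤduŋudɤ]

/y/ harmonizes with /ɤ/ ([+back]) → [u]
/y/ harmonizes with /ɤ/ ([+back]) → [u]
/e/ harmonizes with /ɤ/ ([+back]) → [ɤ]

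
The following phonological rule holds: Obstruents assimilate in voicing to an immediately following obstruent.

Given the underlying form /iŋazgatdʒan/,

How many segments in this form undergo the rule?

/t/ before /dʒ/ (voiced) → [d]
1 segment changes.

1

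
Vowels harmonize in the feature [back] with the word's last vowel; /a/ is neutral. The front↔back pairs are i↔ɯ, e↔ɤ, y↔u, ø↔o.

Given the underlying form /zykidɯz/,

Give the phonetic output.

[zukɯdɯz]

/y/ harmonizes with /ɯ/ ([+back]) → [u]
/i/ harmonizes with /ɯ/ ([+back]) → [ɯ]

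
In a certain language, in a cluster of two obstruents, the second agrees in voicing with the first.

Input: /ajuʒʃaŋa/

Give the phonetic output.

[ajuʒʒaŋa]

/ʃ/ after /ʒ/ (voiced) → [ʒ]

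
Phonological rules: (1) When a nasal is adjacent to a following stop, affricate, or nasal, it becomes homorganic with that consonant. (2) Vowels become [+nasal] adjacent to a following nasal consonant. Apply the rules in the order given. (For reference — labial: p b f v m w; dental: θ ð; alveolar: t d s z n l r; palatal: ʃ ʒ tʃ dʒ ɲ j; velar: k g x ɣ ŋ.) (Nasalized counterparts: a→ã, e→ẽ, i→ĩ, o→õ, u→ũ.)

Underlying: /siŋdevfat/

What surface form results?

Rule 1: /ŋ/ before /d/ (alveolar) → [n]
After rule 1: sindevfat
Rule 2: /i/ before nasal /n/ → [ĩ]

[sĩndevfat]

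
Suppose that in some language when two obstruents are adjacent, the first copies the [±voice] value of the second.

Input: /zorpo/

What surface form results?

no segment meets the rule's conditions; no change.

[zorpo]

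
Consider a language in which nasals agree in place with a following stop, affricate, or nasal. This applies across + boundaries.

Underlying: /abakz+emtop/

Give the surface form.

/m/ before /t/ (alveolar) → [n]

[abakz+entop]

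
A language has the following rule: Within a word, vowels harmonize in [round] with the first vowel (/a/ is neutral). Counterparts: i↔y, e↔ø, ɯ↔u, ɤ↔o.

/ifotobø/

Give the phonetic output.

/o/ harmonizes with /i/ ([-round]) → [ɤ]
/o/ harmonizes with /i/ ([-round]) → [ɤ]
/ø/ harmonizes with /i/ ([-round]) → [e]

[ifɤtɤbe]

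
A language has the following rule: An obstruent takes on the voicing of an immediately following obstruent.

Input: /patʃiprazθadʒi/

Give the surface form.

/z/ before /θ/ (voiceless) → [s]

[patʃiprasθadʒi]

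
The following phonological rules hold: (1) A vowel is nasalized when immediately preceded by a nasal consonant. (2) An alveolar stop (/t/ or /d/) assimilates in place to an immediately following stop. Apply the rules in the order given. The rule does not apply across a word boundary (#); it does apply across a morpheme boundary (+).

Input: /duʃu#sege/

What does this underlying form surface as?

[duʃu#sege]

Rule 1: no segment meets the rule's conditions; no change.
After rule 1: duʃu#sege
Rule 2: no segment meets the rule's conditions; no change.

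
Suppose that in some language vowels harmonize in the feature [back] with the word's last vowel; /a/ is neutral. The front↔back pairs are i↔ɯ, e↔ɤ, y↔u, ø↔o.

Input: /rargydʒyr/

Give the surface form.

no segment meets the rule's conditions; no change.

[rargydʒyr]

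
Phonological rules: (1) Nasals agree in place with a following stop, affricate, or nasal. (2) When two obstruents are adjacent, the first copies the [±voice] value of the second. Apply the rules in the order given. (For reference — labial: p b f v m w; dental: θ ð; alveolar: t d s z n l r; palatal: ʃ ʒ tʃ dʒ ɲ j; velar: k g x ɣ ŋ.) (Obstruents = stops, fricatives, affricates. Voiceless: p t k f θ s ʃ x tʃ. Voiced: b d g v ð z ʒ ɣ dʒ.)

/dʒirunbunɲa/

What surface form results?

Rule 1: /n/ before /b/ (labial) → [m]
Rule 1: /n/ before /ɲ/ (palatal) → [ɲ]
After rule 1: dʒirumbuɲɲa
Rule 2: no segment meets the rule's conditions; no change.

[dʒirumbuɲɲa]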